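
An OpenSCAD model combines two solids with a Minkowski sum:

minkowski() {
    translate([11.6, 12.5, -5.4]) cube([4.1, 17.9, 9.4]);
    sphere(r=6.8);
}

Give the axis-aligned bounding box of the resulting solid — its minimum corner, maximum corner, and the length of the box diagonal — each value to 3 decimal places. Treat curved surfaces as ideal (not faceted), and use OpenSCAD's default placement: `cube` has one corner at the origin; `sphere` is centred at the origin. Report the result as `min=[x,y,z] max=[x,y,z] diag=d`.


min=[4.800,5.700,-12.200] max=[22.500,37.200,10.800] diag=42.832

A = translate([11.6, 12.5, -5.4]) cube([4.1, 17.9, 9.4]) → bbox [11.6,12.5,-5.4] .. [15.7,30.4,4]
B = sphere(r=6.8) → bbox [-6.8,-6.8,-6.8] .. [6.8,6.8,6.8]
lo = A.lo+B.lo = [11.6-6.8, 12.5-6.8, -5.4-6.8] = [4.800,5.700,-12.200]
hi = A.hi+B.hi = [15.7+6.8, 30.4+6.8, 4+6.8] = [22.500,37.200,10.800]
diag = √(17.7²+31.5²+23²) = √1834.54 = 42.832


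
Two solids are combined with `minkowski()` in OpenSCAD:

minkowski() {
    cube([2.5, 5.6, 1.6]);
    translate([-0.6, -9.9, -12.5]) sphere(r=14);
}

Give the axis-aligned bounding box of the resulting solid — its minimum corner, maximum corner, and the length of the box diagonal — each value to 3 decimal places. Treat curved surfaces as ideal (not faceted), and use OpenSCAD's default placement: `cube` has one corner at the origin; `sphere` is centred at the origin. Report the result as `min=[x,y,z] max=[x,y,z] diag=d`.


min=[-14.600,-23.900,-26.500] max=[15.900,9.700,3.100] diag=54.179

A = translate([-0.6, -9.9, -12.5]) sphere(r=14) → bbox [-14.6,-23.9,-26.5] .. [13.4,4.1,1.5]
B = cube([2.5, 5.6, 1.6]) → bbox [0,0,0] .. [2.5,5.6,1.6]
lo = A.lo+B.lo = [-14.6+0, -23.9+0, -26.5+0] = [-14.600,-23.900,-26.500]
hi = A.hi+B.hi = [13.4+2.5, 4.1+5.6, 1.5+1.6] = [15.900,9.700,3.100]
diag = √(30.5²+33.6²+29.6²) = √2935.37 = 54.179


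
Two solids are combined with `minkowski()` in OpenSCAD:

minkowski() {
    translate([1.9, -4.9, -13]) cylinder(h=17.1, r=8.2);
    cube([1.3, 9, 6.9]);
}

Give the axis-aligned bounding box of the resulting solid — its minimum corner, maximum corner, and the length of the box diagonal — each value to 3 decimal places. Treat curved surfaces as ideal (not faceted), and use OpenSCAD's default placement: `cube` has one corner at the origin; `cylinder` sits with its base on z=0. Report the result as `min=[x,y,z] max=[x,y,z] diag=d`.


A = translate([1.9, -4.9, -13]) cylinder(h=17.1, r=8.2) → bbox [-6.3,-13.1,-13] .. [10.1,3.3,4.1]
B = cube([1.3, 9, 6.9]) → bbox [0,0,0] .. [1.3,9,6.9]
lo = A.lo+B.lo = [-6.3+0, -13.1+0, -13+0] = [-6.300,-13.100,-13.000]
hi = A.hi+B.hi = [10.1+1.3, 3.3+9, 4.1+6.9] = [11.400,12.300,11.000]
diag = √(17.7²+25.4²+24²) = √1534.45 = 39.172

min=[-6.300,-13.100,-13.000] max=[11.400,12.300,11.000] diag=39.172


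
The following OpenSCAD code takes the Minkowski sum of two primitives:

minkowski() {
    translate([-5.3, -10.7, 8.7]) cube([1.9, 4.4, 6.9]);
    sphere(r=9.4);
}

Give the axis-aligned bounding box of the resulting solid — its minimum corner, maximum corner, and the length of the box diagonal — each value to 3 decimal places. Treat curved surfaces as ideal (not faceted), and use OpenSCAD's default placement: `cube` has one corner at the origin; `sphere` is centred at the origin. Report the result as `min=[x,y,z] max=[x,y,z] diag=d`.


min=[-14.700,-20.100,-0.700] max=[6.000,3.100,25.000] diag=40.339

A = translate([-5.3, -10.7, 8.7]) cube([1.9, 4.4, 6.9]) → bbox [-5.3,-10.7,8.7] .. [-3.4,-6.3,15.6]
B = sphere(r=9.4) → bbox [-9.4,-9.4,-9.4] .. [9.4,9.4,9.4]
lo = A.lo+B.lo = [-5.3-9.4, -10.7-9.4, 8.7-9.4] = [-14.700,-20.100,-0.700]
hi = A.hi+B.hi = [-3.4+9.4, -6.3+9.4, 15.6+9.4] = [6.000,3.100,25.000]
diag = √(20.7²+23.2²+25.7²) = √1627.22 = 40.339


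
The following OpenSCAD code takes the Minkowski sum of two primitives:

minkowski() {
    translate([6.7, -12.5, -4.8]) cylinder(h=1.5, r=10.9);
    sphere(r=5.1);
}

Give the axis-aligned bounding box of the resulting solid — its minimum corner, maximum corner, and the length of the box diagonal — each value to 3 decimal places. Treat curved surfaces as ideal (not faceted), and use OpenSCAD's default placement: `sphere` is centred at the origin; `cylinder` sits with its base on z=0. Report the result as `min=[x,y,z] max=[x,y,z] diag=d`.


min=[-9.300,-28.500,-9.900] max=[22.700,3.500,1.800] diag=46.743

A = translate([6.7, -12.5, -4.8]) cylinder(h=1.5, r=10.9) → bbox [-4.2,-23.4,-4.8] .. [17.6,-1.6,-3.3]
B = sphere(r=5.1) → bbox [-5.1,-5.1,-5.1] .. [5.1,5.1,5.1]
lo = A.lo+B.lo = [-4.2-5.1, -23.4-5.1, -4.8-5.1] = [-9.300,-28.500,-9.900]
hi = A.hi+B.hi = [17.6+5.1, -1.6+5.1, -3.3+5.1] = [22.700,3.500,1.800]
diag = √(32²+32²+11.7²) = √2184.89 = 46.743


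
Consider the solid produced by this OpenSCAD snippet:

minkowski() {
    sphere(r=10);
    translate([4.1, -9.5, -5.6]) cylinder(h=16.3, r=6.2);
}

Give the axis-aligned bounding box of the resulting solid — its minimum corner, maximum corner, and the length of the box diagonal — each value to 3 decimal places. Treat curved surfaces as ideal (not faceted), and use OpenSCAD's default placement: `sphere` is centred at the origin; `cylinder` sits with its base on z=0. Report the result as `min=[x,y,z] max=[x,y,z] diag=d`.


min=[-12.100,-25.700,-15.600] max=[20.300,6.700,20.700] diag=58.457

A = translate([4.1, -9.5, -5.6]) cylinder(h=16.3, r=6.2) → bbox [-2.1,-15.7,-5.6] .. [10.3,-3.3,10.7]
B = sphere(r=10) → bbox [-10,-10,-10] .. [10,10,10]
lo = A.lo+B.lo = [-2.1-10, -15.7-10, -5.6-10] = [-12.100,-25.700,-15.600]
hi = A.hi+B.hi = [10.3+10, -3.3+10, 10.7+10] = [20.300,6.700,20.700]
diag = √(32.4²+32.4²+36.3²) = √3417.21 = 58.457


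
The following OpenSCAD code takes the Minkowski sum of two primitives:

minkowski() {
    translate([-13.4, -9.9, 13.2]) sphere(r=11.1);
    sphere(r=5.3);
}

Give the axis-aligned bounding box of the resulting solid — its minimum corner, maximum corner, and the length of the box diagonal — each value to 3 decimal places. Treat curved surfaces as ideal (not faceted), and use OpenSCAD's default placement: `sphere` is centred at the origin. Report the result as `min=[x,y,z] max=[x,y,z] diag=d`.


A = translate([-13.4, -9.9, 13.2]) sphere(r=11.1) → bbox [-24.5,-21,2.1] .. [-2.3,1.2,24.3]
B = sphere(r=5.3) → bbox [-5.3,-5.3,-5.3] .. [5.3,5.3,5.3]
lo = A.lo+B.lo = [-24.5-5.3, -21-5.3, 2.1-5.3] = [-29.800,-26.300,-3.200]
hi = A.hi+B.hi = [-2.3+5.3, 1.2+5.3, 24.3+5.3] = [3.000,6.500,29.600]
diag = √(32.8²+32.8²+32.8²) = √3227.52 = 56.811

min=[-29.800,-26.300,-3.200] max=[3.000,6.500,29.600] diag=56.811


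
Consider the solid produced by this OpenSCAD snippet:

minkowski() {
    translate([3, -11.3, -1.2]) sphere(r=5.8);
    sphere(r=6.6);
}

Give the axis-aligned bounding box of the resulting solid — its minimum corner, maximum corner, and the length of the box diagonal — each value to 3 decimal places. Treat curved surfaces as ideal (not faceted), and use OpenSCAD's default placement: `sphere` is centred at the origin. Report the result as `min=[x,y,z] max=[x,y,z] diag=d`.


A = translate([3, -11.3, -1.2]) sphere(r=5.8) → bbox [-2.8,-17.1,-7] .. [8.8,-5.5,4.6]
B = sphere(r=6.6) → bbox [-6.6,-6.6,-6.6] .. [6.6,6.6,6.6]
lo = A.lo+B.lo = [-2.8-6.6, -17.1-6.6, -7-6.6] = [-9.400,-23.700,-13.600]
hi = A.hi+B.hi = [8.8+6.6, -5.5+6.6, 4.6+6.6] = [15.400,1.100,11.200]
diag = √(24.8²+24.8²+24.8²) = √1845.12 = 42.955

min=[-9.400,-23.700,-13.600] max=[15.400,1.100,11.200] diag=42.955


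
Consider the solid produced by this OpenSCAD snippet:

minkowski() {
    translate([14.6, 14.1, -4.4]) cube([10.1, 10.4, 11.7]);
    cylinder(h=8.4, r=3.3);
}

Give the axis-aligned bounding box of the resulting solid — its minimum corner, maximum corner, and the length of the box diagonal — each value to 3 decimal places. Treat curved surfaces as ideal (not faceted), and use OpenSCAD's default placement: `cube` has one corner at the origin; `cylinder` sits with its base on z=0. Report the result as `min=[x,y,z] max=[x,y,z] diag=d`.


min=[11.300,10.800,-4.400] max=[28.000,27.800,15.700] diag=31.175

A = translate([14.6, 14.1, -4.4]) cube([10.1, 10.4, 11.7]) → bbox [14.6,14.1,-4.4] .. [24.7,24.5,7.3]
B = cylinder(h=8.4, r=3.3) → bbox [-3.3,-3.3,0] .. [3.3,3.3,8.4]
lo = A.lo+B.lo = [14.6-3.3, 14.1-3.3, -4.4+0] = [11.300,10.800,-4.400]
hi = A.hi+B.hi = [24.7+3.3, 24.5+3.3, 7.3+8.4] = [28.000,27.800,15.700]
diag = √(16.7²+17²+20.1²) = √971.9 = 31.175


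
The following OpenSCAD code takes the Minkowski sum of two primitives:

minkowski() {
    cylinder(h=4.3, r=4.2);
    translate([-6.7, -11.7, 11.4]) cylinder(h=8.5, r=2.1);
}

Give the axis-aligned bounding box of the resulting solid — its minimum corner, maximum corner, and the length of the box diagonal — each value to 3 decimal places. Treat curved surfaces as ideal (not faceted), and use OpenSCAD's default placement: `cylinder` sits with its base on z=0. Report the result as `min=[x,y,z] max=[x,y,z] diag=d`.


A = translate([-6.7, -11.7, 11.4]) cylinder(h=8.5, r=2.1) → bbox [-8.8,-13.8,11.4] .. [-4.6,-9.6,19.9]
B = cylinder(h=4.3, r=4.2) → bbox [-4.2,-4.2,0] .. [4.2,4.2,4.3]
lo = A.lo+B.lo = [-8.8-4.2, -13.8-4.2, 11.4+0] = [-13.000,-18.000,11.400]
hi = A.hi+B.hi = [-4.6+4.2, -9.6+4.2, 19.9+4.3] = [-0.400,-5.400,24.200]
diag = √(12.6²+12.6²+12.8²) = √481.36 = 21.940

min=[-13.000,-18.000,11.400] max=[-0.400,-5.400,24.200] diag=21.940


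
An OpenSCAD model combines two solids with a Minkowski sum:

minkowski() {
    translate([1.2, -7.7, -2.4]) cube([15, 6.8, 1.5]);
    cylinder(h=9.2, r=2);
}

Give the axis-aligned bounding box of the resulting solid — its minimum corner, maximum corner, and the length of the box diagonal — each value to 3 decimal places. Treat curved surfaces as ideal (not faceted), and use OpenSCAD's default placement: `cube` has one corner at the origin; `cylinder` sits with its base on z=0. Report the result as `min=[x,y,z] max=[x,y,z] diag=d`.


min=[-0.800,-9.700,-2.400] max=[18.200,1.100,8.300] diag=24.334

A = translate([1.2, -7.7, -2.4]) cube([15, 6.8, 1.5]) → bbox [1.2,-7.7,-2.4] .. [16.2,-0.9,-0.9]
B = cylinder(h=9.2, r=2) → bbox [-2,-2,0] .. [2,2,9.2]
lo = A.lo+B.lo = [1.2-2, -7.7-2, -2.4+0] = [-0.800,-9.700,-2.400]
hi = A.hi+B.hi = [16.2+2, -0.9+2, -0.9+9.2] = [18.200,1.100,8.300]
diag = √(19²+10.8²+10.7²) = √592.13 = 24.334


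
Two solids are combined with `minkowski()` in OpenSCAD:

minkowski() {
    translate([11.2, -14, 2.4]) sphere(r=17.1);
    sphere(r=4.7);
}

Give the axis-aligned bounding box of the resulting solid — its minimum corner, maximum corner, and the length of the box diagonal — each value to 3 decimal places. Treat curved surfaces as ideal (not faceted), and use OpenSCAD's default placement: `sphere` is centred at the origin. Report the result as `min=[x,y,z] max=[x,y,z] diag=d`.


min=[-10.600,-35.800,-19.400] max=[33.000,7.800,24.200] diag=75.517

A = translate([11.2, -14, 2.4]) sphere(r=17.1) → bbox [-5.9,-31.1,-14.7] .. [28.3,3.1,19.5]
B = sphere(r=4.7) → bbox [-4.7,-4.7,-4.7] .. [4.7,4.7,4.7]
lo = A.lo+B.lo = [-5.9-4.7, -31.1-4.7, -14.7-4.7] = [-10.600,-35.800,-19.400]
hi = A.hi+B.hi = [28.3+4.7, 3.1+4.7, 19.5+4.7] = [33.000,7.800,24.200]
diag = √(43.6²+43.6²+43.6²) = √5702.88 = 75.517


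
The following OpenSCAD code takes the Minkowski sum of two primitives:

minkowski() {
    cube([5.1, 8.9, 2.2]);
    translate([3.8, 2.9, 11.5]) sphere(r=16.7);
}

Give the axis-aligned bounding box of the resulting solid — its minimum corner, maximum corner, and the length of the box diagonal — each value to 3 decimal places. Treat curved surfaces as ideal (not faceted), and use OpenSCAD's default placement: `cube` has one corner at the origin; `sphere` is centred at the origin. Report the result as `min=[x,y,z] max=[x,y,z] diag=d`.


min=[-12.900,-13.800,-5.200] max=[25.600,28.500,30.400] diag=67.371

A = translate([3.8, 2.9, 11.5]) sphere(r=16.7) → bbox [-12.9,-13.8,-5.2] .. [20.5,19.6,28.2]
B = cube([5.1, 8.9, 2.2]) → bbox [0,0,0] .. [5.1,8.9,2.2]
lo = A.lo+B.lo = [-12.9+0, -13.8+0, -5.2+0] = [-12.900,-13.800,-5.200]
hi = A.hi+B.hi = [20.5+5.1, 19.6+8.9, 28.2+2.2] = [25.600,28.500,30.400]
diag = √(38.5²+42.3²+35.6²) = √4538.9 = 67.371


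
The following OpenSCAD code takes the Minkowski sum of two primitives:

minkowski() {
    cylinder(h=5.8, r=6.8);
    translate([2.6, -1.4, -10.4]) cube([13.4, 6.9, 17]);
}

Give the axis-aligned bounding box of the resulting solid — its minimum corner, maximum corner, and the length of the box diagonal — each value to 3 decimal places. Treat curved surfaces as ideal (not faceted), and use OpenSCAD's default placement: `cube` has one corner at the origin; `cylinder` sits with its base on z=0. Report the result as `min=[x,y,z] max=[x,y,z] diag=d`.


A = translate([2.6, -1.4, -10.4]) cube([13.4, 6.9, 17]) → bbox [2.6,-1.4,-10.4] .. [16,5.5,6.6]
B = cylinder(h=5.8, r=6.8) → bbox [-6.8,-6.8,0] .. [6.8,6.8,5.8]
lo = A.lo+B.lo = [2.6-6.8, -1.4-6.8, -10.4+0] = [-4.200,-8.200,-10.400]
hi = A.hi+B.hi = [16+6.8, 5.5+6.8, 6.6+5.8] = [22.800,12.300,12.400]
diag = √(27²+20.5²+22.8²) = √1669.09 = 40.854

min=[-4.200,-8.200,-10.400] max=[22.800,12.300,12.400] diag=40.854


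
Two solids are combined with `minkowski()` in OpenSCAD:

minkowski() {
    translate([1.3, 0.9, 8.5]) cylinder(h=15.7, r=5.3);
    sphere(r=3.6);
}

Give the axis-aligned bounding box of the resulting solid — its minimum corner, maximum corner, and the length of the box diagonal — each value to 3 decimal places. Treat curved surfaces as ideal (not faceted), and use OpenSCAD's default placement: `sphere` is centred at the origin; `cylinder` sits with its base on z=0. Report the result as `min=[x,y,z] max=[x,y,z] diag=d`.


A = translate([1.3, 0.9, 8.5]) cylinder(h=15.7, r=5.3) → bbox [-4,-4.4,8.5] .. [6.6,6.2,24.2]
B = sphere(r=3.6) → bbox [-3.6,-3.6,-3.6] .. [3.6,3.6,3.6]
lo = A.lo+B.lo = [-4-3.6, -4.4-3.6, 8.5-3.6] = [-7.600,-8.000,4.900]
hi = A.hi+B.hi = [6.6+3.6, 6.2+3.6, 24.2+3.6] = [10.200,9.800,27.800]
diag = √(17.8²+17.8²+22.9²) = √1158.09 = 34.031

min=[-7.600,-8.000,4.900] max=[10.200,9.800,27.800] diag=34.031


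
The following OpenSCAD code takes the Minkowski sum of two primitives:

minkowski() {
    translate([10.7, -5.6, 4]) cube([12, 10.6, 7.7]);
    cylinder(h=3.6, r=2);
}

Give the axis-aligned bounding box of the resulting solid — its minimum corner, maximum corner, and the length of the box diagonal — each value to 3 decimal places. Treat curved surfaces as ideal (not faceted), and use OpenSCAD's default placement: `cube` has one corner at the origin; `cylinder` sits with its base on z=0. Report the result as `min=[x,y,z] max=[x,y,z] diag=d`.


A = translate([10.7, -5.6, 4]) cube([12, 10.6, 7.7]) → bbox [10.7,-5.6,4] .. [22.7,5,11.7]
B = cylinder(h=3.6, r=2) → bbox [-2,-2,0] .. [2,2,3.6]
lo = A.lo+B.lo = [10.7-2, -5.6-2, 4+0] = [8.700,-7.600,4.000]
hi = A.hi+B.hi = [22.7+2, 5+2, 11.7+3.6] = [24.700,7.000,15.300]
diag = √(16²+14.6²+11.3²) = √596.85 = 24.431

min=[8.700,-7.600,4.000] max=[24.700,7.000,15.300] diag=24.431


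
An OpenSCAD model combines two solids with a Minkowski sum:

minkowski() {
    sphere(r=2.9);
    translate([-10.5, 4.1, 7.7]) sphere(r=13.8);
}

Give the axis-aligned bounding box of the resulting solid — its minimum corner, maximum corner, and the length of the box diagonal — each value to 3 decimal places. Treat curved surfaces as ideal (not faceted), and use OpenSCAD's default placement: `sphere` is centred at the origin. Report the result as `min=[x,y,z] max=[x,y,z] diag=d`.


A = translate([-10.5, 4.1, 7.7]) sphere(r=13.8) → bbox [-24.3,-9.7,-6.1] .. [3.3,17.9,21.5]
B = sphere(r=2.9) → bbox [-2.9,-2.9,-2.9] .. [2.9,2.9,2.9]
lo = A.lo+B.lo = [-24.3-2.9, -9.7-2.9, -6.1-2.9] = [-27.200,-12.600,-9.000]
hi = A.hi+B.hi = [3.3+2.9, 17.9+2.9, 21.5+2.9] = [6.200,20.800,24.400]
diag = √(33.4²+33.4²+33.4²) = √3346.68 = 57.850

min=[-27.200,-12.600,-9.000] max=[6.200,20.800,24.400] diag=57.850


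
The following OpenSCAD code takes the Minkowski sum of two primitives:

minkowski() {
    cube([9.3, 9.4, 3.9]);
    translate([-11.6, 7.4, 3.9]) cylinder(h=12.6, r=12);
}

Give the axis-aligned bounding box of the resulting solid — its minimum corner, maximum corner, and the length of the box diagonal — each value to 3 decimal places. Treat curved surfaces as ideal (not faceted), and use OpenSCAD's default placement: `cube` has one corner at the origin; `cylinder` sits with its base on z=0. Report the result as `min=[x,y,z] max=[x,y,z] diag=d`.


min=[-23.600,-4.600,3.900] max=[9.700,28.800,20.400] diag=49.967

A = translate([-11.6, 7.4, 3.9]) cylinder(h=12.6, r=12) → bbox [-23.6,-4.6,3.9] .. [0.4,19.4,16.5]
B = cube([9.3, 9.4, 3.9]) → bbox [0,0,0] .. [9.3,9.4,3.9]
lo = A.lo+B.lo = [-23.6+0, -4.6+0, 3.9+0] = [-23.600,-4.600,3.900]
hi = A.hi+B.hi = [0.4+9.3, 19.4+9.4, 16.5+3.9] = [9.700,28.800,20.400]
diag = √(33.3²+33.4²+16.5²) = √2496.7 = 49.967


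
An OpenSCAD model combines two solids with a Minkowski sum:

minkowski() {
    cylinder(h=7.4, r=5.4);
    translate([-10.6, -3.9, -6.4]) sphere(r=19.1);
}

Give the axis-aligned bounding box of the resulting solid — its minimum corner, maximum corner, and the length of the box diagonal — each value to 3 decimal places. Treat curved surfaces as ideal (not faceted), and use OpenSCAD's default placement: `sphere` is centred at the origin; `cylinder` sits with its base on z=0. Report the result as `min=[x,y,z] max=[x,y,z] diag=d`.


A = translate([-10.6, -3.9, -6.4]) sphere(r=19.1) → bbox [-29.7,-23,-25.5] .. [8.5,15.2,12.7]
B = cylinder(h=7.4, r=5.4) → bbox [-5.4,-5.4,0] .. [5.4,5.4,7.4]
lo = A.lo+B.lo = [-29.7-5.4, -23-5.4, -25.5+0] = [-35.100,-28.400,-25.500]
hi = A.hi+B.hi = [8.5+5.4, 15.2+5.4, 12.7+7.4] = [13.900,20.600,20.100]
diag = √(49²+49²+45.6²) = √6881.36 = 82.954

min=[-35.100,-28.400,-25.500] max=[13.900,20.600,20.100] diag=82.954


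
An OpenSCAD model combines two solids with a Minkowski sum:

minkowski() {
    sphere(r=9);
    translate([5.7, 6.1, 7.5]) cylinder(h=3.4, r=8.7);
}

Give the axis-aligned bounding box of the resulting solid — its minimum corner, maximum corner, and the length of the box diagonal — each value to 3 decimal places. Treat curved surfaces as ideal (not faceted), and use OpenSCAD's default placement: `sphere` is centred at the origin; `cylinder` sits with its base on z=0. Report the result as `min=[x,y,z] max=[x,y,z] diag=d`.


A = translate([5.7, 6.1, 7.5]) cylinder(h=3.4, r=8.7) → bbox [-3,-2.6,7.5] .. [14.4,14.8,10.9]
B = sphere(r=9) → bbox [-9,-9,-9] .. [9,9,9]
lo = A.lo+B.lo = [-3-9, -2.6-9, 7.5-9] = [-12.000,-11.600,-1.500]
hi = A.hi+B.hi = [14.4+9, 14.8+9, 10.9+9] = [23.400,23.800,19.900]
diag = √(35.4²+35.4²+21.4²) = √2964.28 = 54.445

min=[-12.000,-11.600,-1.500] max=[23.400,23.800,19.900] diag=54.445


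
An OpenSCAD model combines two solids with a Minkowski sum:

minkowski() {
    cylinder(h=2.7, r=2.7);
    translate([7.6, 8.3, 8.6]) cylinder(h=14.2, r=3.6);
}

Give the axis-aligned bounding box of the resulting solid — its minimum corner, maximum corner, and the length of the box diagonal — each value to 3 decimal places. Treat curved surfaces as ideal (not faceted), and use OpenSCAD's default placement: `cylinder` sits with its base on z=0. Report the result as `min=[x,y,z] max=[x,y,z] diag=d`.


A = translate([7.6, 8.3, 8.6]) cylinder(h=14.2, r=3.6) → bbox [4,4.7,8.6] .. [11.2,11.9,22.8]
B = cylinder(h=2.7, r=2.7) → bbox [-2.7,-2.7,0] .. [2.7,2.7,2.7]
lo = A.lo+B.lo = [4-2.7, 4.7-2.7, 8.6+0] = [1.300,2.000,8.600]
hi = A.hi+B.hi = [11.2+2.7, 11.9+2.7, 22.8+2.7] = [13.900,14.600,25.500]
diag = √(12.6²+12.6²+16.9²) = √603.13 = 24.559

min=[1.300,2.000,8.600] max=[13.900,14.600,25.500] diag=24.559


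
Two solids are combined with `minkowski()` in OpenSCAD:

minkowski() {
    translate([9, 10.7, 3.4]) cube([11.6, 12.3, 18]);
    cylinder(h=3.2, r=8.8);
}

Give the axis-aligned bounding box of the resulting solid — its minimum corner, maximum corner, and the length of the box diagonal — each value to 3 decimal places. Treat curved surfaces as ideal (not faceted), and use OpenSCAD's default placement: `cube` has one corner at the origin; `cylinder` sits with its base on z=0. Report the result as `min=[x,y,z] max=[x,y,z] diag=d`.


A = translate([9, 10.7, 3.4]) cube([11.6, 12.3, 18]) → bbox [9,10.7,3.4] .. [20.6,23,21.4]
B = cylinder(h=3.2, r=8.8) → bbox [-8.8,-8.8,0] .. [8.8,8.8,3.2]
lo = A.lo+B.lo = [9-8.8, 10.7-8.8, 3.4+0] = [0.200,1.900,3.400]
hi = A.hi+B.hi = [20.6+8.8, 23+8.8, 21.4+3.2] = [29.400,31.800,24.600]
diag = √(29.2²+29.9²+21.2²) = √2196.09 = 46.862

min=[0.200,1.900,3.400] max=[29.400,31.800,24.600] diag=46.862


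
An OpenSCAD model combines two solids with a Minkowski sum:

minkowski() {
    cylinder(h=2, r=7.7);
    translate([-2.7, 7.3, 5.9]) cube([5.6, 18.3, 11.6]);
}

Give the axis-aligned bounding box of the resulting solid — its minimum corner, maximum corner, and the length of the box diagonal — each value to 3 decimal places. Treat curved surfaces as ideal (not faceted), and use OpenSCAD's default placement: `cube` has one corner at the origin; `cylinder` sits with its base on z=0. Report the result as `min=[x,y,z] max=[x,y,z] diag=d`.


min=[-10.400,-0.400,5.900] max=[10.600,33.300,19.500] diag=41.972

A = translate([-2.7, 7.3, 5.9]) cube([5.6, 18.3, 11.6]) → bbox [-2.7,7.3,5.9] .. [2.9,25.6,17.5]
B = cylinder(h=2, r=7.7) → bbox [-7.7,-7.7,0] .. [7.7,7.7,2]
lo = A.lo+B.lo = [-2.7-7.7, 7.3-7.7, 5.9+0] = [-10.400,-0.400,5.900]
hi = A.hi+B.hi = [2.9+7.7, 25.6+7.7, 17.5+2] = [10.600,33.300,19.500]
diag = √(21²+33.7²+13.6²) = √1761.65 = 41.972


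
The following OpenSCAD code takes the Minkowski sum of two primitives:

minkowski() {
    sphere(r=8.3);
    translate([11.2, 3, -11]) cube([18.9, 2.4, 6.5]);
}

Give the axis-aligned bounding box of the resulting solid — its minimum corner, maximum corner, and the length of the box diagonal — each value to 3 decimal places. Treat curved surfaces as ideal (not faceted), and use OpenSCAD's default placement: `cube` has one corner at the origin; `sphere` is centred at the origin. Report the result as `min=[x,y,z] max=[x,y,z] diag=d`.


min=[2.900,-5.300,-19.300] max=[38.400,13.700,3.800] diag=46.420

A = translate([11.2, 3, -11]) cube([18.9, 2.4, 6.5]) → bbox [11.2,3,-11] .. [30.1,5.4,-4.5]
B = sphere(r=8.3) → bbox [-8.3,-8.3,-8.3] .. [8.3,8.3,8.3]
lo = A.lo+B.lo = [11.2-8.3, 3-8.3, -11-8.3] = [2.900,-5.300,-19.300]
hi = A.hi+B.hi = [30.1+8.3, 5.4+8.3, -4.5+8.3] = [38.400,13.700,3.800]
diag = √(35.5²+19²+23.1²) = √2154.86 = 46.420


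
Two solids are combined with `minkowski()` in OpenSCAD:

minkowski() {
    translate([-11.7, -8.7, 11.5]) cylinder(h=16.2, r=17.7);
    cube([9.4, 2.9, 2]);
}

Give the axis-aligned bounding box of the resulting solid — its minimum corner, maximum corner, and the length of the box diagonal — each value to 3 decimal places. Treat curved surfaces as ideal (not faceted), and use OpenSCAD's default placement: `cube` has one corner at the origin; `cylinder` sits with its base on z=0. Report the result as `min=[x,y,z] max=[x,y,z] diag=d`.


min=[-29.400,-26.400,11.500] max=[15.400,11.900,29.700] diag=61.686

A = translate([-11.7, -8.7, 11.5]) cylinder(h=16.2, r=17.7) → bbox [-29.4,-26.4,11.5] .. [6,9,27.7]
B = cube([9.4, 2.9, 2]) → bbox [0,0,0] .. [9.4,2.9,2]
lo = A.lo+B.lo = [-29.4+0, -26.4+0, 11.5+0] = [-29.400,-26.400,11.500]
hi = A.hi+B.hi = [6+9.4, 9+2.9, 27.7+2] = [15.400,11.900,29.700]
diag = √(44.8²+38.3²+18.2²) = √3805.17 = 61.686


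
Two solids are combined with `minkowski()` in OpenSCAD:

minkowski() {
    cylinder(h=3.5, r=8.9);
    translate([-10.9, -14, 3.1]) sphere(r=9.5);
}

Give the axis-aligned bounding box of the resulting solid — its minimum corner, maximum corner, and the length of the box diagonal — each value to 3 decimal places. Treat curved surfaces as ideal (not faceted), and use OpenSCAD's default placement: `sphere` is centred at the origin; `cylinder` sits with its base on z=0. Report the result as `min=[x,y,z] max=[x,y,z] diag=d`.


min=[-29.300,-32.400,-6.400] max=[7.500,4.400,16.100] diag=56.699

A = translate([-10.9, -14, 3.1]) sphere(r=9.5) → bbox [-20.4,-23.5,-6.4] .. [-1.4,-4.5,12.6]
B = cylinder(h=3.5, r=8.9) → bbox [-8.9,-8.9,0] .. [8.9,8.9,3.5]
lo = A.lo+B.lo = [-20.4-8.9, -23.5-8.9, -6.4+0] = [-29.300,-32.400,-6.400]
hi = A.hi+B.hi = [-1.4+8.9, -4.5+8.9, 12.6+3.5] = [7.500,4.400,16.100]
diag = √(36.8²+36.8²+22.5²) = √3214.73 = 56.699


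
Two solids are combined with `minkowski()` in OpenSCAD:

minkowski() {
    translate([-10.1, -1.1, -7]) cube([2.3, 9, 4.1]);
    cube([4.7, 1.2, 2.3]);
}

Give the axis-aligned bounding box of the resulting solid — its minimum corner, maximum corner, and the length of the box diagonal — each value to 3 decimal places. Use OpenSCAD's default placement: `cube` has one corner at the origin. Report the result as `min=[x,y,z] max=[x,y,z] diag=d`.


min=[-10.100,-1.100,-7.000] max=[-3.100,9.100,-0.600] diag=13.928

A = translate([-10.1, -1.1, -7]) cube([2.3, 9, 4.1]) → bbox [-10.1,-1.1,-7] .. [-7.8,7.9,-2.9]
B = cube([4.7, 1.2, 2.3]) → bbox [0,0,0] .. [4.7,1.2,2.3]
lo = A.lo+B.lo = [-10.1+0, -1.1+0, -7+0] = [-10.100,-1.100,-7.000]
hi = A.hi+B.hi = [-7.8+4.7, 7.9+1.2, -2.9+2.3] = [-3.100,9.100,-0.600]
diag = √(7²+10.2²+6.4²) = √194 = 13.928


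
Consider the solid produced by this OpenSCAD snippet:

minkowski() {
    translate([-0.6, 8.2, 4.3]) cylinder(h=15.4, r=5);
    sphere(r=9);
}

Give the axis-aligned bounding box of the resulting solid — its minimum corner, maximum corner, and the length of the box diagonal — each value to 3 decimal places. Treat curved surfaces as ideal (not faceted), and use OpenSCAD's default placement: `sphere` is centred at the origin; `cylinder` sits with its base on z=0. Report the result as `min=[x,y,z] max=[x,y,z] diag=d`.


A = translate([-0.6, 8.2, 4.3]) cylinder(h=15.4, r=5) → bbox [-5.6,3.2,4.3] .. [4.4,13.2,19.7]
B = sphere(r=9) → bbox [-9,-9,-9] .. [9,9,9]
lo = A.lo+B.lo = [-5.6-9, 3.2-9, 4.3-9] = [-14.600,-5.800,-4.700]
hi = A.hi+B.hi = [4.4+9, 13.2+9, 19.7+9] = [13.400,22.200,28.700]
diag = √(28²+28²+33.4²) = √2683.56 = 51.803

min=[-14.600,-5.800,-4.700] max=[13.400,22.200,28.700] diag=51.803


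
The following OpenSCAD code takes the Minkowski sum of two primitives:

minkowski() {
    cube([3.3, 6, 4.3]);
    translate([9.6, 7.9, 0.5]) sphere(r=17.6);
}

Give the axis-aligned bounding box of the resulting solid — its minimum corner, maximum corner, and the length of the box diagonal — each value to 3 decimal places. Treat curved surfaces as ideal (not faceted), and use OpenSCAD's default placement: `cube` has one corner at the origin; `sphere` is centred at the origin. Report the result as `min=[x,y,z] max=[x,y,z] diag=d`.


A = translate([9.6, 7.9, 0.5]) sphere(r=17.6) → bbox [-8,-9.7,-17.1] .. [27.2,25.5,18.1]
B = cube([3.3, 6, 4.3]) → bbox [0,0,0] .. [3.3,6,4.3]
lo = A.lo+B.lo = [-8+0, -9.7+0, -17.1+0] = [-8.000,-9.700,-17.100]
hi = A.hi+B.hi = [27.2+3.3, 25.5+6, 18.1+4.3] = [30.500,31.500,22.400]
diag = √(38.5²+41.2²+39.5²) = √4739.94 = 68.847

min=[-8.000,-9.700,-17.100] max=[30.500,31.500,22.400] diag=68.847


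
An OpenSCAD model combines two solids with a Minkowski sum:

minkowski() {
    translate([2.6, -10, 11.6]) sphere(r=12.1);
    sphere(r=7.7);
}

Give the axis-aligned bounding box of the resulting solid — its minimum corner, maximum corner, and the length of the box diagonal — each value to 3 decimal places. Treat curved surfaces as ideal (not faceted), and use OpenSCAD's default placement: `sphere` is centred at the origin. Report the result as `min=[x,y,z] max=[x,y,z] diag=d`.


A = translate([2.6, -10, 11.6]) sphere(r=12.1) → bbox [-9.5,-22.1,-0.5] .. [14.7,2.1,23.7]
B = sphere(r=7.7) → bbox [-7.7,-7.7,-7.7] .. [7.7,7.7,7.7]
lo = A.lo+B.lo = [-9.5-7.7, -22.1-7.7, -0.5-7.7] = [-17.200,-29.800,-8.200]
hi = A.hi+B.hi = [14.7+7.7, 2.1+7.7, 23.7+7.7] = [22.400,9.800,31.400]
diag = √(39.6²+39.6²+39.6²) = √4704.48 = 68.589

min=[-17.200,-29.800,-8.200] max=[22.400,9.800,31.400] diag=68.589


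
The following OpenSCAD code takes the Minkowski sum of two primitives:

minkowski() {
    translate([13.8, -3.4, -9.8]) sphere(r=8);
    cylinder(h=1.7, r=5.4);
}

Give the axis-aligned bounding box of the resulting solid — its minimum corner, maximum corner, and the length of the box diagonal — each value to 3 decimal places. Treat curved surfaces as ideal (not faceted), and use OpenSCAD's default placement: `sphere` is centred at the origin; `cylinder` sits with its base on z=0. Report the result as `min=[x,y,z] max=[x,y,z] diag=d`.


A = translate([13.8, -3.4, -9.8]) sphere(r=8) → bbox [5.8,-11.4,-17.8] .. [21.8,4.6,-1.8]
B = cylinder(h=1.7, r=5.4) → bbox [-5.4,-5.4,0] .. [5.4,5.4,1.7]
lo = A.lo+B.lo = [5.8-5.4, -11.4-5.4, -17.8+0] = [0.400,-16.800,-17.800]
hi = A.hi+B.hi = [21.8+5.4, 4.6+5.4, -1.8+1.7] = [27.200,10.000,-0.100]
diag = √(26.8²+26.8²+17.7²) = √1749.77 = 41.830

min=[0.400,-16.800,-17.800] max=[27.200,10.000,-0.100] diag=41.830


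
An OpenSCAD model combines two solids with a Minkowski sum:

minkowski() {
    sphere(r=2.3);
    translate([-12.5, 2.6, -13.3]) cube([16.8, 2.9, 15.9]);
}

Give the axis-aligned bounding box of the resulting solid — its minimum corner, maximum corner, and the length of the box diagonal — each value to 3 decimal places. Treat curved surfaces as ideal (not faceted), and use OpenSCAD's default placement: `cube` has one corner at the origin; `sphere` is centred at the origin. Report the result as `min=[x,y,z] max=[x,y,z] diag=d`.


min=[-14.800,0.300,-15.600] max=[6.600,7.800,4.900] diag=30.569

A = translate([-12.5, 2.6, -13.3]) cube([16.8, 2.9, 15.9]) → bbox [-12.5,2.6,-13.3] .. [4.3,5.5,2.6]
B = sphere(r=2.3) → bbox [-2.3,-2.3,-2.3] .. [2.3,2.3,2.3]
lo = A.lo+B.lo = [-12.5-2.3, 2.6-2.3, -13.3-2.3] = [-14.800,0.300,-15.600]
hi = A.hi+B.hi = [4.3+2.3, 5.5+2.3, 2.6+2.3] = [6.600,7.800,4.900]
diag = √(21.4²+7.5²+20.5²) = √934.46 = 30.569


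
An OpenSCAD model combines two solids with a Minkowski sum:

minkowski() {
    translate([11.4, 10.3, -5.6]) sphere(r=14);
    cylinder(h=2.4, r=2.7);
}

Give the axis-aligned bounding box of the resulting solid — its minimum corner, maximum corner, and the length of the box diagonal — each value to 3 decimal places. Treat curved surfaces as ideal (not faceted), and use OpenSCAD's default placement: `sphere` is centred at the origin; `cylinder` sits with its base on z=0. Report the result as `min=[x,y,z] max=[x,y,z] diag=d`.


A = translate([11.4, 10.3, -5.6]) sphere(r=14) → bbox [-2.6,-3.7,-19.6] .. [25.4,24.3,8.4]
B = cylinder(h=2.4, r=2.7) → bbox [-2.7,-2.7,0] .. [2.7,2.7,2.4]
lo = A.lo+B.lo = [-2.6-2.7, -3.7-2.7, -19.6+0] = [-5.300,-6.400,-19.600]
hi = A.hi+B.hi = [25.4+2.7, 24.3+2.7, 8.4+2.4] = [28.100,27.000,10.800]
diag = √(33.4²+33.4²+30.4²) = √3155.28 = 56.172

min=[-5.300,-6.400,-19.600] max=[28.100,27.000,10.800] diag=56.172


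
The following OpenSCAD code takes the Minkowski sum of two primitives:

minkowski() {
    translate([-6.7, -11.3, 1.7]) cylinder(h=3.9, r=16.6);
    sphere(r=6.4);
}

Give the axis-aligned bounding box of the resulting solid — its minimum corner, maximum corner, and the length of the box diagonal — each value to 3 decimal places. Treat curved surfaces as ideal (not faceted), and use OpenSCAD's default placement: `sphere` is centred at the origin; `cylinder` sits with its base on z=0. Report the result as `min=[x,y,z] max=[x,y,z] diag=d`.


min=[-29.700,-34.300,-4.700] max=[16.300,11.700,12.000] diag=67.163

A = translate([-6.7, -11.3, 1.7]) cylinder(h=3.9, r=16.6) → bbox [-23.3,-27.9,1.7] .. [9.9,5.3,5.6]
B = sphere(r=6.4) → bbox [-6.4,-6.4,-6.4] .. [6.4,6.4,6.4]
lo = A.lo+B.lo = [-23.3-6.4, -27.9-6.4, 1.7-6.4] = [-29.700,-34.300,-4.700]
hi = A.hi+B.hi = [9.9+6.4, 5.3+6.4, 5.6+6.4] = [16.300,11.700,12.000]
diag = √(46²+46²+16.7²) = √4510.89 = 67.163


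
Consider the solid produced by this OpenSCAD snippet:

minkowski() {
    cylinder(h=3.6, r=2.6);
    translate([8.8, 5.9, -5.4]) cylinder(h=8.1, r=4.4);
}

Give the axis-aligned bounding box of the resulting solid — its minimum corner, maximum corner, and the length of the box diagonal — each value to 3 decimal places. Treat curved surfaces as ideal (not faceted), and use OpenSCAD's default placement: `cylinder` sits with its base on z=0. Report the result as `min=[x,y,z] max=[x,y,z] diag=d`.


A = translate([8.8, 5.9, -5.4]) cylinder(h=8.1, r=4.4) → bbox [4.4,1.5,-5.4] .. [13.2,10.3,2.7]
B = cylinder(h=3.6, r=2.6) → bbox [-2.6,-2.6,0] .. [2.6,2.6,3.6]
lo = A.lo+B.lo = [4.4-2.6, 1.5-2.6, -5.4+0] = [1.800,-1.100,-5.400]
hi = A.hi+B.hi = [13.2+2.6, 10.3+2.6, 2.7+3.6] = [15.800,12.900,6.300]
diag = √(14²+14²+11.7²) = √528.89 = 22.998

min=[1.800,-1.100,-5.400] max=[15.800,12.900,6.300] diag=22.998


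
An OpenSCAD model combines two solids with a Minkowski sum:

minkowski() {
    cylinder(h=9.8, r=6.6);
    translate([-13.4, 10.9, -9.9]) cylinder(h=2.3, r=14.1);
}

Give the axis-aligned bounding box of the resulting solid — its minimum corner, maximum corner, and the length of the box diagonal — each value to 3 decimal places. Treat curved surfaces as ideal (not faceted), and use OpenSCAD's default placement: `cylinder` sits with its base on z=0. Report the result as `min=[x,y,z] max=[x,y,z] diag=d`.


min=[-34.100,-9.800,-9.900] max=[7.300,31.600,2.200] diag=59.786

A = translate([-13.4, 10.9, -9.9]) cylinder(h=2.3, r=14.1) → bbox [-27.5,-3.2,-9.9] .. [0.7,25,-7.6]
B = cylinder(h=9.8, r=6.6) → bbox [-6.6,-6.6,0] .. [6.6,6.6,9.8]
lo = A.lo+B.lo = [-27.5-6.6, -3.2-6.6, -9.9+0] = [-34.100,-9.800,-9.900]
hi = A.hi+B.hi = [0.7+6.6, 25+6.6, -7.6+9.8] = [7.300,31.600,2.200]
diag = √(41.4²+41.4²+12.1²) = √3574.33 = 59.786


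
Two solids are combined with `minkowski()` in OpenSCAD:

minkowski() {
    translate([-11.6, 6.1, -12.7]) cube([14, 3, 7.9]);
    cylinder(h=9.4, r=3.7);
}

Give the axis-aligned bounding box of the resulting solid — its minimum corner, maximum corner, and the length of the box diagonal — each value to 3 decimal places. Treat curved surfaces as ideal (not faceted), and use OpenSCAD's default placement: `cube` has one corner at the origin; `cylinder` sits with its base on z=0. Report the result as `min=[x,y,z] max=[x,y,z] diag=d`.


A = translate([-11.6, 6.1, -12.7]) cube([14, 3, 7.9]) → bbox [-11.6,6.1,-12.7] .. [2.4,9.1,-4.8]
B = cylinder(h=9.4, r=3.7) → bbox [-3.7,-3.7,0] .. [3.7,3.7,9.4]
lo = A.lo+B.lo = [-11.6-3.7, 6.1-3.7, -12.7+0] = [-15.300,2.400,-12.700]
hi = A.hi+B.hi = [2.4+3.7, 9.1+3.7, -4.8+9.4] = [6.100,12.800,4.600]
diag = √(21.4²+10.4²+17.3²) = √865.41 = 29.418

min=[-15.300,2.400,-12.700] max=[6.100,12.800,4.600] diag=29.418


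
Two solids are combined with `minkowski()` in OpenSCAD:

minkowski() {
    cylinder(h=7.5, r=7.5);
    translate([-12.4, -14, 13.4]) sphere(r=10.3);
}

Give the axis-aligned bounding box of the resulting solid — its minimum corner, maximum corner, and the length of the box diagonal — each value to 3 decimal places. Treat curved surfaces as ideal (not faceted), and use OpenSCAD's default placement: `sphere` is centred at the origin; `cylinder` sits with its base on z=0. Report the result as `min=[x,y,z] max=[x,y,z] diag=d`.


min=[-30.200,-31.800,3.100] max=[5.400,3.800,31.200] diag=57.657

A = translate([-12.4, -14, 13.4]) sphere(r=10.3) → bbox [-22.7,-24.3,3.1] .. [-2.1,-3.7,23.7]
B = cylinder(h=7.5, r=7.5) → bbox [-7.5,-7.5,0] .. [7.5,7.5,7.5]
lo = A.lo+B.lo = [-22.7-7.5, -24.3-7.5, 3.1+0] = [-30.200,-31.800,3.100]
hi = A.hi+B.hi = [-2.1+7.5, -3.7+7.5, 23.7+7.5] = [5.400,3.800,31.200]
diag = √(35.6²+35.6²+28.1²) = √3324.33 = 57.657


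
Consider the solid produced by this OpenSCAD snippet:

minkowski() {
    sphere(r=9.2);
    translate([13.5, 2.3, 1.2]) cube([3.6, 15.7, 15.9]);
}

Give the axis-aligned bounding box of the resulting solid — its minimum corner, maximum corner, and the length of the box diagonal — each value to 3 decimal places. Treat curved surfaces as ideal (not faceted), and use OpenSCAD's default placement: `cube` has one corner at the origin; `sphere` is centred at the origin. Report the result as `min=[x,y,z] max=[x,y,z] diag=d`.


A = translate([13.5, 2.3, 1.2]) cube([3.6, 15.7, 15.9]) → bbox [13.5,2.3,1.2] .. [17.1,18,17.1]
B = sphere(r=9.2) → bbox [-9.2,-9.2,-9.2] .. [9.2,9.2,9.2]
lo = A.lo+B.lo = [13.5-9.2, 2.3-9.2, 1.2-9.2] = [4.300,-6.900,-8.000]
hi = A.hi+B.hi = [17.1+9.2, 18+9.2, 17.1+9.2] = [26.300,27.200,26.300]
diag = √(22²+34.1²+34.3²) = √2823.3 = 53.135

min=[4.300,-6.900,-8.000] max=[26.300,27.200,26.300] diag=53.135


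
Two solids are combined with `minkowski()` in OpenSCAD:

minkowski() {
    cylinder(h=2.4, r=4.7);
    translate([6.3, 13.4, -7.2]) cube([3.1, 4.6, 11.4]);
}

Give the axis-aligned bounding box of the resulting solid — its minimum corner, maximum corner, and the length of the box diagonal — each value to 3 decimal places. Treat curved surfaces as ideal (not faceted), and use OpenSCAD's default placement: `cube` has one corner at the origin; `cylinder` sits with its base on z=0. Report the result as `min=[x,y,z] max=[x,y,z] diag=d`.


A = translate([6.3, 13.4, -7.2]) cube([3.1, 4.6, 11.4]) → bbox [6.3,13.4,-7.2] .. [9.4,18,4.2]
B = cylinder(h=2.4, r=4.7) → bbox [-4.7,-4.7,0] .. [4.7,4.7,2.4]
lo = A.lo+B.lo = [6.3-4.7, 13.4-4.7, -7.2+0] = [1.600,8.700,-7.200]
hi = A.hi+B.hi = [9.4+4.7, 18+4.7, 4.2+2.4] = [14.100,22.700,6.600]
diag = √(12.5²+14²+13.8²) = √542.69 = 23.296

min=[1.600,8.700,-7.200] max=[14.100,22.700,6.600] diag=23.296


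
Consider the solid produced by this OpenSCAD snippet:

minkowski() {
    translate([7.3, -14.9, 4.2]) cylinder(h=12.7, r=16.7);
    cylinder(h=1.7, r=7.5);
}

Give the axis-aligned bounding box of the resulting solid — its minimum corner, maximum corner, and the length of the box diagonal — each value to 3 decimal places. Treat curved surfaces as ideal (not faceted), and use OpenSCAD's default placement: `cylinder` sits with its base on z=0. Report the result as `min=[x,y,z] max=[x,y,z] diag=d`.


min=[-16.900,-39.100,4.200] max=[31.500,9.300,18.600] diag=69.946

A = translate([7.3, -14.9, 4.2]) cylinder(h=12.7, r=16.7) → bbox [-9.4,-31.6,4.2] .. [24,1.8,16.9]
B = cylinder(h=1.7, r=7.5) → bbox [-7.5,-7.5,0] .. [7.5,7.5,1.7]
lo = A.lo+B.lo = [-9.4-7.5, -31.6-7.5, 4.2+0] = [-16.900,-39.100,4.200]
hi = A.hi+B.hi = [24+7.5, 1.8+7.5, 16.9+1.7] = [31.500,9.300,18.600]
diag = √(48.4²+48.4²+14.4²) = √4892.48 = 69.946


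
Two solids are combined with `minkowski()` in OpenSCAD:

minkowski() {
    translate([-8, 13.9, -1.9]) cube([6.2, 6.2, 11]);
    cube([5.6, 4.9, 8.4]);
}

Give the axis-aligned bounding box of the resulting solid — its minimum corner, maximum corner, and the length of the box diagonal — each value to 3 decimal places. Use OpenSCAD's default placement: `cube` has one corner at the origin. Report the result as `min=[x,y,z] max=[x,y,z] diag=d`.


A = translate([-8, 13.9, -1.9]) cube([6.2, 6.2, 11]) → bbox [-8,13.9,-1.9] .. [-1.8,20.1,9.1]
B = cube([5.6, 4.9, 8.4]) → bbox [0,0,0] .. [5.6,4.9,8.4]
lo = A.lo+B.lo = [-8+0, 13.9+0, -1.9+0] = [-8.000,13.900,-1.900]
hi = A.hi+B.hi = [-1.8+5.6, 20.1+4.9, 9.1+8.4] = [3.800,25.000,17.500]
diag = √(11.8²+11.1²+19.4²) = √638.81 = 25.275

min=[-8.000,13.900,-1.900] max=[3.800,25.000,17.500] diag=25.275


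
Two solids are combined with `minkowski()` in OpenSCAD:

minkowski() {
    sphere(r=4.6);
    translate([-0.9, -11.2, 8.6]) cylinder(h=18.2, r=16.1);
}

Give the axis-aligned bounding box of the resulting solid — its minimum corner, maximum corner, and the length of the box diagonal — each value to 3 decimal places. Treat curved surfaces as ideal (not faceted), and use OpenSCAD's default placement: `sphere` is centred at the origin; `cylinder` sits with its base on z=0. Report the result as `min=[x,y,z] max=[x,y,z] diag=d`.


min=[-21.600,-31.900,4.000] max=[19.800,9.500,31.400] diag=64.643

A = translate([-0.9, -11.2, 8.6]) cylinder(h=18.2, r=16.1) → bbox [-17,-27.3,8.6] .. [15.2,4.9,26.8]
B = sphere(r=4.6) → bbox [-4.6,-4.6,-4.6] .. [4.6,4.6,4.6]
lo = A.lo+B.lo = [-17-4.6, -27.3-4.6, 8.6-4.6] = [-21.600,-31.900,4.000]
hi = A.hi+B.hi = [15.2+4.6, 4.9+4.6, 26.8+4.6] = [19.800,9.500,31.400]
diag = √(41.4²+41.4²+27.4²) = √4178.68 = 64.643
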